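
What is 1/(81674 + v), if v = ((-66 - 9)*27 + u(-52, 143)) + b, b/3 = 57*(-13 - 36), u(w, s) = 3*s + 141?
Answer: 1/71840 ≈ 1.3920e-5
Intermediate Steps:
u(w, s) = 141 + 3*s
b = -8379 (b = 3*(57*(-13 - 36)) = 3*(57*(-49)) = 3*(-2793) = -8379)
v = -9834 (v = ((-66 - 9)*27 + (141 + 3*143)) - 8379 = (-75*27 + (141 + 429)) - 8379 = (-2025 + 570) - 8379 = -1455 - 8379 = -9834)
1/(81674 + v) = 1/(81674 - 9834) = 1/71840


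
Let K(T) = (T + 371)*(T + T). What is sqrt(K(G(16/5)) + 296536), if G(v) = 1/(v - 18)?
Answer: sqrt(1623556646)/74 ≈ 544.50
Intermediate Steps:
G(v) = 1/(-18 + v)
K(T) = 2*T*(371 + T) (K(T) = (371 + T)*(2*T) = 2*T*(371 + T))
sqrt(K(G(16/5)) + 296536) = sqrt(2*(371 + 1/(-18 + 16/5))/(-18 + 16/5) + 296536) = sqrt(2*(371 + 1/(-74/5))/(-74/5) + 296536) = sqrt(2*(-5/74)*(371 - 5/74) + 296536) = sqrt(2*(-5/74)*(27449/74) + 296536) = sqrt(-137245/2738 + 296536) = sqrt(811778323/2738) = sqrt(1623556646)/74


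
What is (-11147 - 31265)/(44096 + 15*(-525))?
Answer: -42412/36221 ≈ -1.1709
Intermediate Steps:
(-11147 - 31265)/(44096 + 15*(-525)) = -42412/(44096 - 7875) = -42412/36221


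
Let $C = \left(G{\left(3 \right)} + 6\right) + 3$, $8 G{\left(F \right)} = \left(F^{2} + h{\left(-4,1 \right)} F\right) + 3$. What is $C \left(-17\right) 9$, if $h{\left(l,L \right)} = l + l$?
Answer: $- \frac{2295}{2} \approx -1147.5$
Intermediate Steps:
$h{\left(l,L \right)} = 2 l$
$G{\left(F \right)} = \frac{3}{8} - F + \frac{F^{2}}{8}$ ($G{\left(F \right)} = \frac{\left(F^{2} + 2 \left(-4\right) F\right) + 3}{8} = \frac{\left(F^{2} - 8 F\right) + 3}{8} = \frac{3 + F^{2} - 8 F}{8} = \frac{3}{8} - F + \frac{F^{2}}{8}$)
$C = \frac{15}{2}$ ($C = \left(\left(\frac{3}{8} - 3 + \frac{3^{2}}{8}\right) + 6\right) + 3 = \left(\left(\frac{3}{8} - 3 + \frac{1}{8} \cdot 9\right) + 6\right) + 3 = \left(\left(\frac{3}{8} - 3 + \frac{9}{8}\right) + 6\right) + 3 = \left(- \frac{3}{2} + 6\right) + 3 = \frac{9}{2} + 3 = \frac{15}{2} \approx 7.5$)
$C \left(-17\right) 9 = \frac{15}{2} \left(-17\right) 9 = \left(- \frac{255}{2}\right) 9 = - \frac{2295}{2}$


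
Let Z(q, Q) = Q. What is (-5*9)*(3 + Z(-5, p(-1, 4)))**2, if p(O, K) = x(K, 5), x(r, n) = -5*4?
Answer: -13005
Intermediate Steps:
x(r, n) = -20
p(O, K) = -20
(-5*9)*(3 + Z(-5, p(-1, 4)))**2 = (-5*9)*(3 - 20)**2 = -45*(-17)**2 = -45*289 = -13005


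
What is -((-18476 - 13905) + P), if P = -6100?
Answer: 38481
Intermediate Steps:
-((-18476 - 13905) + P) = -((-18476 - 13905) - 6100) = -(-32381 - 6100) = -1*(-38481) = 38481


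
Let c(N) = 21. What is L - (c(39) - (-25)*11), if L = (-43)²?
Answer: 1553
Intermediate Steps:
L = 1849
L - (c(39) - (-25)*11) = 1849 - (21 - (-25)*11) = 1849 - (21 - 1*(-275)) = 1849 - (21 + 275) = 1849 - 1*296 = 1849 - 296 = 1553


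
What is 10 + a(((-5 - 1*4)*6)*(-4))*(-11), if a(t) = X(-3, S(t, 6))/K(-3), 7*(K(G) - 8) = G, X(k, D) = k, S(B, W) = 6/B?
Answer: 761/53 ≈ 14.358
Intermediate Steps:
K(G) = 8 + G/7
a(t) = -21/53 (a(t) = -3/(8 + (1/7)*(-3)) = -3/(8 - 3/7) = -3/53/7 = -3*7/53 = -21/53)
10 + a(((-5 - 1*4)*6)*(-4))*(-11) = 10 - 21/53*(-11) = 10 + 231/53 = 761/53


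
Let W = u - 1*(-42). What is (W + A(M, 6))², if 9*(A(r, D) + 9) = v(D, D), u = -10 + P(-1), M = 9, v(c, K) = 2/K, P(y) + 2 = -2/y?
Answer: 386884/729 ≈ 530.71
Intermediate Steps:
P(y) = -2 - 2/y
u = -10 (u = -10 + (-2 - 2/(-1)) = -10 + (-2 - 2*(-1)) = -10 + (-2 + 2) = -10 + 0 = -10)
A(r, D) = -9 + 2/(9*D) (A(r, D) = -9 + (2/D)/9 = -9 + 2/(9*D))
W = 32 (W = -10 - 1*(-42) = -10 + 42 = 32)
(W + A(M, 6))² = (32 + (-9 + (2/9)/6))² = (32 + (-9 + (2/9)*(⅙)))² = (32 + (-9 + 1/27))² = (32 - 242/27)² = (622/27)² = 386884/729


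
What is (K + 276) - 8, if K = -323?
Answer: -55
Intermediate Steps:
(K + 276) - 8 = (-323 + 276) - 8 = -47 - 8 = -55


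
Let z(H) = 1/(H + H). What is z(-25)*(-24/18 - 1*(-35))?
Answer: -101/150 ≈ -0.67333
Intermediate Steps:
z(H) = 1/(2*H)
z(-25)*(-24/18 - 1*(-35)) = ((1/2)/(-25))*(-24/18 - 1*(-35)) = ((1/2)*(-1/25))*(-24*1/18 + 35) = -(-4/3 + 35)/50 = -1/50*101/3 = -101/150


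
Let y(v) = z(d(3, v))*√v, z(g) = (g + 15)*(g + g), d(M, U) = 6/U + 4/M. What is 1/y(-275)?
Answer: -12375*I*√11/29120948 ≈ -0.0014094*I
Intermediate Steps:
d(M, U) = 4/M + 6/U
z(g) = 2*g*(15 + g) (z(g) = (15 + g)*(2*g) = 2*g*(15 + g))
y(v) = 2*√v*(4/3 + 6/v)*(49/3 + 6/v) (y(v) = (2*(4/3 + 6/v)*(15 + (4/3 + 6/v)))*√v = (2*(4/3 + 6/v)*(49/3 + 6/v))*√v = 2*√v*(4/3 + 6/v)*(49/3 + 6/v))
1/y(-275) = 1/(4*(162 + 98*(-275)² + 477*(-275))/(9*(-275)^(3/2))) = 1/(4*(I*√11/15125)*(162 + 98*75625 - 131175)/9) = 1/(4*(I*√11/15125)*(162 + 7411250 - 131175)/9) = 1/((4/9)*(I*√11/15125)*7280237) = 1/(29120948*I*√11/136125) = -12375*I*√11/29120948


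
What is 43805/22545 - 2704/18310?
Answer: 74110787/41279895 ≈ 1.7953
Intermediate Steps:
43805/22545 - 2704/18310 = 43805*(1/22545) - 2704*1/18310 = 8761/4509 - 1352/9155 = 74110787/41279895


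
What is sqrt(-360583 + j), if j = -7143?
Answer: I*sqrt(367726) ≈ 606.4*I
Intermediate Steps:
sqrt(-360583 + j) = sqrt(-360583 - 7143) = sqrt(-367726) = I*sqrt(367726)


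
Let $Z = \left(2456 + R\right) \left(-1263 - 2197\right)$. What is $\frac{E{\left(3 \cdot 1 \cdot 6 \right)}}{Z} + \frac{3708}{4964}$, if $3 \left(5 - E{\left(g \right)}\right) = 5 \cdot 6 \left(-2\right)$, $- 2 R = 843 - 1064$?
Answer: $\frac{1646362481}{2204038338} \approx 0.74697$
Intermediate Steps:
$R = \frac{221}{2}$ ($R = - \frac{843 - 1064}{2} = \left(- \frac{1}{2}\right) \left(-221\right) = \frac{221}{2} \approx 110.5$)
$E{\left(g \right)} = 25$ ($E{\left(g \right)} = 5 - \frac{5 \cdot 6 \left(-2\right)}{3} = 5 - \frac{30 \left(-2\right)}{3} = 5 - -20 = 5 + 20 = 25$)
$Z = -8880090$ ($Z = \left(2456 + \frac{221}{2}\right) \left(-1263 - 2197\right) = \frac{5133}{2} \left(-3460\right) = -8880090$)
$\frac{E{\left(3 \cdot 1 \cdot 6 \right)}}{Z} + \frac{3708}{4964} = \frac{25}{-8880090} + \frac{3708}{4964} = 25 \left(- \frac{1}{8880090}\right) + 3708 \cdot \frac{1}{4964} = - \frac{5}{1776018} + \frac{927}{1241} = \frac{1646362481}{2204038338}$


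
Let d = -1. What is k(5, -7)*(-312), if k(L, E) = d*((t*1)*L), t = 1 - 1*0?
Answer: 1560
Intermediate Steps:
t = 1 (t = 1 + 0 = 1)
k(L, E) = -L (k(L, E) = -1*1*L = -L)
k(5, -7)*(-312) = -1*5*(-312) = -5*(-312) = 1560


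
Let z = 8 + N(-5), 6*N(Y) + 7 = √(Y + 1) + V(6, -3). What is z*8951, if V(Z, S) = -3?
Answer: 170069/3 + 8951*I/3 ≈ 56690.0 + 2983.7*I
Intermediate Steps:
N(Y) = -5/3 + √(1 + Y)/6 (N(Y) = -7/6 + (√(Y + 1) - 3)/6 = -7/6 + (√(1 + Y) - 3)/6 = -7/6 + (-3 + √(1 + Y))/6 = -7/6 + (-½ + √(1 + Y)/6) = -5/3 + √(1 + Y)/6)
z = 19/3 + I/3 (z = 8 + (-5/3 + √(1 - 5)/6) = 8 + (-5/3 + √(-4)/6) = 8 + (-5/3 + (2*I)/6) = 8 + (-5/3 + I/3) = 19/3 + I/3 ≈ 6.3333 + 0.33333*I)
z*8951 = (19/3 + I/3)*8951 = 170069/3 + 8951*I/3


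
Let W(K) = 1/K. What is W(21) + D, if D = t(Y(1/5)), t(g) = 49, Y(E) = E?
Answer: 1030/21 ≈ 49.048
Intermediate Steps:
D = 49
W(21) + D = 1/21 + 49 = 1030/21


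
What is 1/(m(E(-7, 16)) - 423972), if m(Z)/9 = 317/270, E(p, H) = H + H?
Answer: -30/12718843 ≈ -2.3587e-6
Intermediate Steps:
E(p, H) = 2*H
m(Z) = 317/30 (m(Z) = 9*(317/270) = 317/30)
1/(m(E(-7, 16)) - 423972) = 1/(317/30 - 423972) = 1/(-12718843/30) = -30/12718843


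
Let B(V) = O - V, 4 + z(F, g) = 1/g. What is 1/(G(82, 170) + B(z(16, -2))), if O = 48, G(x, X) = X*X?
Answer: 2/57905 ≈ 3.4539e-5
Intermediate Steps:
G(x, X) = X²
z(F, g) = -4 + 1/g
B(V) = 48 - V
1/(G(82, 170) + B(z(16, -2))) = 1/(170² + (48 - (-4 + 1/(-2)))) = 1/(28900 + (48 - (-4 - ½))) = 1/(28900 + (48 - 1*(-9/2))) = 1/(28900 + (48 + 9/2)) = 1/(28900 + 105/2) = 1/(57905/2) = 2/57905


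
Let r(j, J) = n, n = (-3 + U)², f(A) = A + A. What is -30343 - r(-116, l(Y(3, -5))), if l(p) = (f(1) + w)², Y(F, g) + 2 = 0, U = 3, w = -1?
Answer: -30343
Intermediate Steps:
f(A) = 2*A
Y(F, g) = -2 (Y(F, g) = -2 + 0 = -2)
n = 0 (n = (-3 + 3)² = 0² = 0)
l(p) = 1 (l(p) = (2*1 - 1)² = (2 - 1)² = 1² = 1)
r(j, J) = 0
-30343 - r(-116, l(Y(3, -5))) = -30343 - 1*0 = -30343 + 0 = -30343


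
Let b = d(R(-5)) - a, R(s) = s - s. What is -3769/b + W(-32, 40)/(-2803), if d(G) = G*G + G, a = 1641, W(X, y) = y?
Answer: 10498867/4599723 ≈ 2.2825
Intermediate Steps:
R(s) = 0
d(G) = G + G**2 (d(G) = G**2 + G = G + G**2)
b = -1641 (b = 0*(1 + 0) - 1*1641 = 0*1 - 1641 = 0 - 1641 = -1641)
-3769/b + W(-32, 40)/(-2803) = -3769/(-1641) + 40/(-2803) = -3769*(-1/1641) + 40*(-1/2803) = 3769/1641 - 40/2803 = 10498867/4599723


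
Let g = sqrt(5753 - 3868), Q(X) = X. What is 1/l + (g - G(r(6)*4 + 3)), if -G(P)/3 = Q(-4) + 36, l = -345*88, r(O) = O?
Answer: 2914559/30360 + sqrt(1885) ≈ 139.42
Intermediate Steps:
l = -30360
G(P) = -96 (G(P) = -3*(-4 + 36) = -3*32 = -96)
g = sqrt(1885) ≈ 43.417
1/l + (g - G(r(6)*4 + 3)) = 1/(-30360) + (sqrt(1885) - 1*(-96)) = -1/30360 + (sqrt(1885) + 96) = -1/30360 + (96 + sqrt(1885)) = 2914559/30360 + sqrt(1885)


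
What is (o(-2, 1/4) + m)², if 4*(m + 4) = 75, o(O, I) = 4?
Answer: 5625/16 ≈ 351.56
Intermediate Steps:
m = 59/4 (m = -4 + (¼)*75 = -4 + 75/4 = 59/4 ≈ 14.750)
(o(-2, 1/4) + m)² = (4 + 59/4)² = (75/4)² = 5625/16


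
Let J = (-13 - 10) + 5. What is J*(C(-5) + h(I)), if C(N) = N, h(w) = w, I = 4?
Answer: 18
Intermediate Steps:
J = -18 (J = -23 + 5 = -18)
J*(C(-5) + h(I)) = -18*(-5 + 4) = -18*(-1) = 18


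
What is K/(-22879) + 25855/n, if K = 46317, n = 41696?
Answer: -1339697087/953962784 ≈ -1.4044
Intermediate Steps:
K/(-22879) + 25855/n = 46317/(-22879) + 25855/41696 = 46317*(-1/22879) + 25855*(1/41696) = -46317/22879 + 25855/41696 = -1339697087/953962784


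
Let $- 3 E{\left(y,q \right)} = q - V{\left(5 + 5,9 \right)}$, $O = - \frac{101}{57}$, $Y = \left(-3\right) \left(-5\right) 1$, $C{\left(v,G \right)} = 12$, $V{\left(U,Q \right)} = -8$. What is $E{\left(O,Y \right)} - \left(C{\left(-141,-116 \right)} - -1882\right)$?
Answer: $- \frac{5705}{3} \approx -1901.7$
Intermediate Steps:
$Y = 15$ ($Y = 15 \cdot 1 = 15$)
$O = - \frac{101}{57}$ ($O = \left(-101\right) \frac{1}{57} = - \frac{101}{57} \approx -1.7719$)
$E{\left(y,q \right)} = - \frac{8}{3} - \frac{q}{3}$ ($E{\left(y,q \right)} = - \frac{q - -8}{3} = - \frac{q + 8}{3} = - \frac{8 + q}{3} = - \frac{8}{3} - \frac{q}{3}$)
$E{\left(O,Y \right)} - \left(C{\left(-141,-116 \right)} - -1882\right) = \left(- \frac{8}{3} - 5\right) - \left(12 - -1882\right) = \left(- \frac{8}{3} - 5\right) - \left(12 + 1882\right) = - \frac{23}{3} - 1894 = - \frac{5705}{3}$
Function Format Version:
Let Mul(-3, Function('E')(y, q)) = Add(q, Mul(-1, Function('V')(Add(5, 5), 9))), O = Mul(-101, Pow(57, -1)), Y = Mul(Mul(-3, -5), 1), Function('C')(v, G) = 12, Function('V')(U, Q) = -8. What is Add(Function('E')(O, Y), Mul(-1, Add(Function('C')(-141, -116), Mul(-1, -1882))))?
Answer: Rational(-5705, 3) ≈ -1901.7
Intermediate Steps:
Y = 15 (Y = Mul(15, 1) = 15)
O = Rational(-101, 57) (O = Mul(-101, Rational(1, 57)) = Rational(-101, 57) ≈ -1.7719)
Function('E')(y, q) = Add(Rational(-8, 3), Mul(Rational(-1, 3), q)) (Function('E')(y, q) = Mul(Rational(-1, 3), Add(q, Mul(-1, -8))) = Mul(Rational(-1, 3), Add(q, 8)) = Mul(Rational(-1, 3), Add(8, q)) = Add(Rational(-8, 3), Mul(Rational(-1, 3), q)))
Add(Function('E')(O, Y), Mul(-1, Add(Function('C')(-141, -116), Mul(-1, -1882)))) = Add(Add(Rational(-8, 3), Mul(Rational(-1, 3), 15)), Mul(-1, Add(12, Mul(-1, -1882)))) = Add(Add(Rational(-8, 3), -5), Mul(-1, Add(12, 1882))) = Add(Rational(-23, 3), Mul(-1, 1894)) = Add(Rational(-23, 3), -1894) = Rational(-5705, 3)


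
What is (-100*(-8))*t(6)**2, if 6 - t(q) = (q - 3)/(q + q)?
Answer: 26450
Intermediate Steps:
t(q) = 6 - (-3 + q)/(2*q) (t(q) = 6 - (q - 3)/(q + q) = 6 - (-3 + q)/(2*q))
(-100*(-8))*t(6)**2 = (-100*(-8))*((1/2)*(3 + 11*6)/6)**2 = 800*((1/2)*(1/6)*(3 + 66))**2 = 800*((1/2)*(1/6)*69)**2 = 800*(23/4)**2 = 800*(529/16) = 26450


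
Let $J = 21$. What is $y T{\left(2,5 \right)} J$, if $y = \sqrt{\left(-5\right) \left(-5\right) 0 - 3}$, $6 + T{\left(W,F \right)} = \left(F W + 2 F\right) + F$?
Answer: $399 i \sqrt{3} \approx 691.09 i$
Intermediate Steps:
$T{\left(W,F \right)} = -6 + 3 F + F W$ ($T{\left(W,F \right)} = -6 + \left(\left(F W + 2 F\right) + F\right) = -6 + \left(\left(2 F + F W\right) + F\right) = -6 + \left(3 F + F W\right) = -6 + 3 F + F W$)
$y = i \sqrt{3}$ ($y = \sqrt{25 \cdot 0 - 3} = \sqrt{0 - 3} = \sqrt{-3} = i \sqrt{3} \approx 1.732 i$)
$y T{\left(2,5 \right)} J = i \sqrt{3} \left(-6 + 3 \cdot 5 + 5 \cdot 2\right) 21 = i \sqrt{3} \left(-6 + 15 + 10\right) 21 = i \sqrt{3} \cdot 19 \cdot 21 = 19 i \sqrt{3} \cdot 21 = 399 i \sqrt{3}$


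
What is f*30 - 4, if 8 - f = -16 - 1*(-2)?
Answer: 656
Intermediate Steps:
f = 22 (f = 8 - (-16 - 1*(-2)) = 8 - (-16 + 2) = 8 - 1*(-14) = 8 + 14 = 22)
f*30 - 4 = 22*30 - 4 = 660 - 4 = 656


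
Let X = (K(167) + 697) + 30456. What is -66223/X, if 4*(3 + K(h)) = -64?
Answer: -66223/31134 ≈ -2.1270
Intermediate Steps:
K(h) = -19 (K(h) = -3 + (1/4)*(-64) = -3 - 16 = -19)
X = 31134 (X = (-19 + 697) + 30456 = 678 + 30456 = 31134)
-66223/X = -66223/31134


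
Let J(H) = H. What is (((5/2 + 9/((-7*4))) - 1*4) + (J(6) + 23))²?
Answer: 579121/784 ≈ 738.67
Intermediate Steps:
(((5/2 + 9/((-7*4))) - 1*4) + (J(6) + 23))² = (((5/2 + 9/((-7*4))) - 1*4) + (6 + 23))² = (((5*(½) + 9/(-28)) - 4) + 29)² = (((5/2 + 9*(-1/28)) - 4) + 29)² = (((5/2 - 9/28) - 4) + 29)² = ((61/28 - 4) + 29)² = (-51/28 + 29)² = (761/28)² = 579121/784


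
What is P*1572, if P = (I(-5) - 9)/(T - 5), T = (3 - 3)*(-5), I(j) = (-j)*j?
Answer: 53448/5 ≈ 10690.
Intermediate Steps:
I(j) = -j**2
T = 0 (T = 0*(-5) = 0)
P = 34/5 (P = (-1*(-5)**2 - 9)/(0 - 5) = (-1*25 - 9)/(-5) = (-25 - 9)*(-1/5) = -34*(-1/5) = 34/5 ≈ 6.8000)
P*1572 = (34/5)*1572 = 53448/5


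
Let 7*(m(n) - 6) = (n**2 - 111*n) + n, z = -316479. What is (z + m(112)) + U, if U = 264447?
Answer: -51994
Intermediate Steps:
m(n) = 6 - 110*n/7 + n**2/7 (m(n) = 6 + ((n**2 - 111*n) + n)/7 = 6 + (n**2 - 110*n)/7 = 6 + (-110*n/7 + n**2/7) = 6 - 110*n/7 + n**2/7)
(z + m(112)) + U = (-316479 + (6 - 110/7*112 + (1/7)*112**2)) + 264447 = (-316479 + (6 - 1760 + (1/7)*12544)) + 264447 = (-316479 + (6 - 1760 + 1792)) + 264447 = (-316479 + 38) + 264447 = -316441 + 264447 = -51994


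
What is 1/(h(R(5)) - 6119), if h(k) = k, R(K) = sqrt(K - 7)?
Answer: -6119/37442163 - I*sqrt(2)/37442163 ≈ -0.00016343 - 3.7771e-8*I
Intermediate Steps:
R(K) = sqrt(-7 + K)
1/(h(R(5)) - 6119) = 1/(sqrt(-7 + 5) - 6119) = 1/(sqrt(-2) - 6119) = 1/(I*sqrt(2) - 6119) = 1/(-6119 + I*sqrt(2))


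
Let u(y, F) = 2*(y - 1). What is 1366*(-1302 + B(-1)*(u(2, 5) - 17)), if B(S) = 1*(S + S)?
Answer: -1737552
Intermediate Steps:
B(S) = 2*S (B(S) = 1*(2*S) = 2*S)
u(y, F) = -2 + 2*y (u(y, F) = 2*(-1 + y) = -2 + 2*y)
1366*(-1302 + B(-1)*(u(2, 5) - 17)) = 1366*(-1302 + (2*(-1))*((-2 + 2*2) - 17)) = 1366*(-1302 - 2*((-2 + 4) - 17)) = 1366*(-1302 - 2*(2 - 17)) = 1366*(-1302 - 2*(-15)) = 1366*(-1302 + 30) = 1366*(-1272) = -1737552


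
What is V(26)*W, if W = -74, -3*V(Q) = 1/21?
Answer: 74/63 ≈ 1.1746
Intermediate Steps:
V(Q) = -1/63 (V(Q) = -⅓/21 = -⅓*1/21 = -1/63)
V(26)*W = -1/63*(-74) = 74/63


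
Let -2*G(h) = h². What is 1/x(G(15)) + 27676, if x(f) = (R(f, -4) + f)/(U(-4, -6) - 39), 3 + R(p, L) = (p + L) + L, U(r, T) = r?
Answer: 6531579/236 ≈ 27676.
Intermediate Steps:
G(h) = -h²/2
R(p, L) = -3 + p + 2*L (R(p, L) = -3 + ((p + L) + L) = -3 + ((L + p) + L) = -3 + (p + 2*L) = -3 + p + 2*L)
x(f) = 11/43 - 2*f/43 (x(f) = ((-3 + f + 2*(-4)) + f)/(-4 - 39) = ((-3 + f - 8) + f)/(-43) = ((-11 + f) + f)*(-1/43) = (-11 + 2*f)*(-1/43) = 11/43 - 2*f/43)
1/x(G(15)) + 27676 = 1/(11/43 - (-1)*15²/43) + 27676 = 1/(11/43 - (-1)*225/43) + 27676 = 1/(11/43 - 2/43*(-225/2)) + 27676 = 1/(11/43 + 225/43) + 27676 = 1/(236/43) + 27676 = 43/236 + 27676 = 6531579/236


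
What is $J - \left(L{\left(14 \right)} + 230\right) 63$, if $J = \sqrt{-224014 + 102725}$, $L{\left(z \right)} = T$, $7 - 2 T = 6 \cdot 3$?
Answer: $- \frac{28287}{2} + i \sqrt{121289} \approx -14144.0 + 348.27 i$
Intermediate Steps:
$T = - \frac{11}{2}$ ($T = \frac{7}{2} - \frac{6 \cdot 3}{2} = \frac{7}{2} - 9 = - \frac{11}{2} \approx -5.5$)
$L{\left(z \right)} = - \frac{11}{2}$
$J = i \sqrt{121289}$ ($J = \sqrt{-121289} = i \sqrt{121289} \approx 348.27 i$)
$J - \left(L{\left(14 \right)} + 230\right) 63 = i \sqrt{121289} - \left(- \frac{11}{2} + 230\right) 63 = i \sqrt{121289} - \frac{449}{2} \cdot 63 = i \sqrt{121289} - \frac{28287}{2} = - \frac{28287}{2} + i \sqrt{121289}$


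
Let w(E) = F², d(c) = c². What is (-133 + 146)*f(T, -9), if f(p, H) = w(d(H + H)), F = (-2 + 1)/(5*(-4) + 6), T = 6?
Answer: 13/196 ≈ 0.066326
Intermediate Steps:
F = 1/14 (F = -1/(-20 + 6) = -1/(-14) = -1*(-1/14) = 1/14 ≈ 0.071429)
w(E) = 1/196 (w(E) = (1/14)² = 1/196)
f(p, H) = 1/196
(-133 + 146)*f(T, -9) = (-133 + 146)*(1/196) = 13*(1/196) = 13/196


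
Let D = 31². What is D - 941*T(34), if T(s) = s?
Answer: -31033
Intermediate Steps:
D = 961
D - 941*T(34) = 961 - 941*34 = 961 - 31994 = -31033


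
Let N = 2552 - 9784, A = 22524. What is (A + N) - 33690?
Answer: -18398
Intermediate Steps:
N = -7232
(A + N) - 33690 = (22524 - 7232) - 33690 = 15292 - 33690 = -18398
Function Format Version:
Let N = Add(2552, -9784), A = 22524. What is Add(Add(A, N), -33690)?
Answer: -18398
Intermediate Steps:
N = -7232
Add(Add(A, N), -33690) = Add(Add(22524, -7232), -33690) = Add(15292, -33690) = -18398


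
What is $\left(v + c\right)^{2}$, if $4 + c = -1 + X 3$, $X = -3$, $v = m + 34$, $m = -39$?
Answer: $361$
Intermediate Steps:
$v = -5$ ($v = -39 + 34 = -5$)
$c = -14$ ($c = -4 - 10 = -14$)
$\left(v + c\right)^{2} = \left(-5 - 14\right)^{2} = \left(-19\right)^{2} = 361$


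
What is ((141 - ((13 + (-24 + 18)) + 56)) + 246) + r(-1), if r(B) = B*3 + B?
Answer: 320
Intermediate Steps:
r(B) = 4*B (r(B) = 3*B + B = 4*B)
((141 - ((13 + (-24 + 18)) + 56)) + 246) + r(-1) = ((141 - ((13 + (-24 + 18)) + 56)) + 246) + 4*(-1) = ((141 - ((13 - 6) + 56)) + 246) - 4 = ((141 - (7 + 56)) + 246) - 4 = ((141 - 1*63) + 246) - 4 = ((141 - 63) + 246) - 4 = (78 + 246) - 4 = 324 - 4 = 320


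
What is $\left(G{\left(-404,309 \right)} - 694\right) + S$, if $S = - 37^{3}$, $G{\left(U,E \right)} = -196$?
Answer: $-51543$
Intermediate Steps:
$S = -50653$ ($S = \left(-1\right) 50653 = -50653$)
$\left(G{\left(-404,309 \right)} - 694\right) + S = \left(-196 - 694\right) - 50653 = -890 - 50653 = -51543$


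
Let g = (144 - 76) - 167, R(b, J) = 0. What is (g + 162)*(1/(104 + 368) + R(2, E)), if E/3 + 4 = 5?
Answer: 63/472 ≈ 0.13347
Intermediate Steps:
E = 3 (E = -12 + 3*5 = -12 + 15 = 3)
g = -99 (g = 68 - 167 = -99)
(g + 162)*(1/(104 + 368) + R(2, E)) = (-99 + 162)*(1/(104 + 368) + 0) = 63*(1/472 + 0) = 63*(1/472) = 63/472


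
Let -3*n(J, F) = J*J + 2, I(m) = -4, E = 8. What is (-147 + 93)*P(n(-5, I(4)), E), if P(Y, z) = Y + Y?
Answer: 972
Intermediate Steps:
n(J, F) = -⅔ - J²/3 (n(J, F) = -(J*J + 2)/3 = -(J² + 2)/3 = -(2 + J²)/3 = -⅔ - J²/3)
P(Y, z) = 2*Y
(-147 + 93)*P(n(-5, I(4)), E) = (-147 + 93)*(2*(-⅔ - ⅓*(-5)²)) = -108*(-⅔ - ⅓*25) = -108*(-⅔ - 25/3) = -108*(-9) = -54*(-18) = 972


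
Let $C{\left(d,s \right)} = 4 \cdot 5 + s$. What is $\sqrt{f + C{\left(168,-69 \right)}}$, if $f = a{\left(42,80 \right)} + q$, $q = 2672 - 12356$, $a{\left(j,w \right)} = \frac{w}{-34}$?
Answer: $\frac{3 i \sqrt{312613}}{17} \approx 98.668 i$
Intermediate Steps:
$a{\left(j,w \right)} = - \frac{w}{34}$ ($a{\left(j,w \right)} = w \left(- \frac{1}{34}\right) = - \frac{w}{34}$)
$q = -9684$
$C{\left(d,s \right)} = 20 + s$
$f = - \frac{164668}{17}$ ($f = \left(- \frac{1}{34}\right) 80 - 9684 = - \frac{40}{17} - 9684 = - \frac{164668}{17} \approx -9686.4$)
$\sqrt{f + C{\left(168,-69 \right)}} = \sqrt{- \frac{164668}{17} + \left(20 - 69\right)} = \sqrt{- \frac{164668}{17} - 49} = \sqrt{- \frac{165501}{17}} = \frac{3 i \sqrt{312613}}{17}$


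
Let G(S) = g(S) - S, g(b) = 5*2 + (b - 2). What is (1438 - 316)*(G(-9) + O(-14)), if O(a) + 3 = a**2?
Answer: 225522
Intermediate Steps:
g(b) = 8 + b (g(b) = 10 + (-2 + b) = 8 + b)
G(S) = 8 (G(S) = (8 + S) - S = 8)
O(a) = -3 + a**2
(1438 - 316)*(G(-9) + O(-14)) = (1438 - 316)*(8 + (-3 + (-14)**2)) = 1122*(8 + (-3 + 196)) = 1122*(8 + 193) = 1122*201 = 225522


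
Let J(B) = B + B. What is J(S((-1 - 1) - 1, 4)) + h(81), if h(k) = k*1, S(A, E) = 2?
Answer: 85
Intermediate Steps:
h(k) = k
J(B) = 2*B
J(S((-1 - 1) - 1, 4)) + h(81) = 2*2 + 81 = 4 + 81 = 85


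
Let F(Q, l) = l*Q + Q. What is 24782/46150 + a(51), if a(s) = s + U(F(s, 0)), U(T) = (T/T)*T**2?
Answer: 61207291/23075 ≈ 2652.5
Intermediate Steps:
F(Q, l) = Q + Q*l (F(Q, l) = Q*l + Q = Q + Q*l)
U(T) = T**2 (U(T) = 1*T**2 = T**2)
a(s) = s + s**2 (a(s) = s + (s*(1 + 0))**2 = s + (s*1)**2 = s + s**2)
24782/46150 + a(51) = 24782/46150 + 51*(1 + 51) = 24782*(1/46150) + 51*52 = 12391/23075 + 2652 = 61207291/23075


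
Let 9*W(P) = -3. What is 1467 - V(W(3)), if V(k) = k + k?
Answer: 4403/3 ≈ 1467.7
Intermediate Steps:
W(P) = -⅓ (W(P) = (⅑)*(-3) = -⅓)
V(k) = 2*k
1467 - V(W(3)) = 1467 - 2*(-1)/3 = 1467 - 1*(-⅔) = 1467 + ⅔ = 4403/3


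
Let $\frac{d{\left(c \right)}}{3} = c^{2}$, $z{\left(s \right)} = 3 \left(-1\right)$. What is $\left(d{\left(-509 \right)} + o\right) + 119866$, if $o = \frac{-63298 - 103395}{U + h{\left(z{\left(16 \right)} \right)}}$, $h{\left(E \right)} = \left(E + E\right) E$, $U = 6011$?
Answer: $\frac{5408503468}{6029} \approx 8.9708 \cdot 10^{5}$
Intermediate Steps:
$z{\left(s \right)} = -3$
$h{\left(E \right)} = 2 E^{2}$ ($h{\left(E \right)} = 2 E E = 2 E^{2}$)
$d{\left(c \right)} = 3 c^{2}$
$o = - \frac{166693}{6029}$ ($o = \frac{-63298 - 103395}{6011 + 2 \left(-3\right)^{2}} = - \frac{166693}{6011 + 2 \cdot 9} = - \frac{166693}{6011 + 18} = - \frac{166693}{6029} \approx -27.649$)
$\left(d{\left(-509 \right)} + o\right) + 119866 = \left(3 \left(-509\right)^{2} - \frac{166693}{6029}\right) + 119866 = \left(3 \cdot 259081 - \frac{166693}{6029}\right) + 119866 = \left(777243 - \frac{166693}{6029}\right) + 119866 = \frac{4685831354}{6029} + 119866 = \frac{5408503468}{6029}$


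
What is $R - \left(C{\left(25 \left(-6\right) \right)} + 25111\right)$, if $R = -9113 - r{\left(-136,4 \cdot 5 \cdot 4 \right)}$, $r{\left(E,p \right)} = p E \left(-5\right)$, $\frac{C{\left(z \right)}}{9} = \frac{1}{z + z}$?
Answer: $- \frac{8862397}{100} \approx -88624.0$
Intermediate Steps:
$C{\left(z \right)} = \frac{9}{2 z}$ ($C{\left(z \right)} = \frac{9}{z + z} = \frac{9}{2 z}$)
$r{\left(E,p \right)} = - 5 E p$ ($r{\left(E,p \right)} = E p \left(-5\right) = - 5 E p$)
$R = -63513$ ($R = -9113 - \left(-5\right) \left(-136\right) 4 \cdot 5 \cdot 4 = -9113 - \left(-5\right) \left(-136\right) 20 \cdot 4 = -9113 - \left(-5\right) \left(-136\right) 80 = -9113 - 54400 = -63513$)
$R - \left(C{\left(25 \left(-6\right) \right)} + 25111\right) = -63513 - \left(\frac{9}{2 \cdot 25 \left(-6\right)} + 25111\right) = -63513 - \left(\frac{9}{2 \left(-150\right)} + 25111\right) = -63513 - \left(\frac{9}{2} \left(- \frac{1}{150}\right) + 25111\right) = -63513 - \left(- \frac{3}{100} + 25111\right) = -63513 - \frac{2511097}{100} = - \frac{8862397}{100}$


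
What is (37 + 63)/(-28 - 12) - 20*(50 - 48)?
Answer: -85/2 ≈ -42.500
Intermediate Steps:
(37 + 63)/(-28 - 12) - 20*(50 - 48) = 100/(-40) - 20*2 = 100*(-1/40) - 40 = -5/2 - 40 = -85/2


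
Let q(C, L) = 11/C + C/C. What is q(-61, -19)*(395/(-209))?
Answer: -19750/12749 ≈ -1.5491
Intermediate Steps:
q(C, L) = 1 + 11/C (q(C, L) = 11/C + 1 = 1 + 11/C)
q(-61, -19)*(395/(-209)) = ((11 - 61)/(-61))*(395/(-209)) = (-1/61*(-50))*(395*(-1/209)) = (50/61)*(-395/209) = -19750/12749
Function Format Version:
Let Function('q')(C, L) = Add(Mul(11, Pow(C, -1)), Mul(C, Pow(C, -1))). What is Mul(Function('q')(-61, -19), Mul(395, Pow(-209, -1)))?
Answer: Rational(-19750, 12749) ≈ -1.5491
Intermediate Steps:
Function('q')(C, L) = Add(1, Mul(11, Pow(C, -1))) (Function('q')(C, L) = Add(Mul(11, Pow(C, -1)), 1) = Add(1, Mul(11, Pow(C, -1))))
Mul(Function('q')(-61, -19), Mul(395, Pow(-209, -1))) = Mul(Mul(Pow(-61, -1), Add(11, -61)), Mul(395, Pow(-209, -1))) = Mul(Mul(Rational(-1, 61), -50), Mul(395, Rational(-1, 209))) = Mul(Rational(50, 61), Rational(-395, 209)) = Rational(-19750, 12749)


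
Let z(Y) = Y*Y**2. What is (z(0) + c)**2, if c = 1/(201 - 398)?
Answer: 1/38809 ≈ 2.5767e-5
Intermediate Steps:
z(Y) = Y**3
c = -1/197 (c = 1/(-197) = -1/197 ≈ -0.0050761)
(z(0) + c)**2 = (0**3 - 1/197)**2 = (0 - 1/197)**2 = (-1/197)**2 = 1/38809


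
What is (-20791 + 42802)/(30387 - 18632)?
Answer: 22011/11755 ≈ 1.8725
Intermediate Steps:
(-20791 + 42802)/(30387 - 18632) = 22011/11755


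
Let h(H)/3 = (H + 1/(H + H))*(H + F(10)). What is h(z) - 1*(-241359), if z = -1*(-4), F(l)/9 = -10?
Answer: 961179/4 ≈ 2.4029e+5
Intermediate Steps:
F(l) = -90 (F(l) = 9*(-10) = -90)
z = 4
h(H) = 3*(-90 + H)*(H + 1/(2*H)) (h(H) = 3*((H + 1/(H + H))*(H - 90)) = 3*((H + 1/(2*H))*(-90 + H)) = 3*((-90 + H)*(H + 1/(2*H))) = 3*(-90 + H)*(H + 1/(2*H)))
h(z) - 1*(-241359) = (3/2 - 270*4 - 135/4 + 3*4²) - 1*(-241359) = (3/2 - 1080 - 135*¼ + 3*16) + 241359 = (3/2 - 1080 - 135/4 + 48) + 241359 = -4257/4 + 241359 = 961179/4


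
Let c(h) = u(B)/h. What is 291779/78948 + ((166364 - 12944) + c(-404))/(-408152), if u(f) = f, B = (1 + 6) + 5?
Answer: 2701194060473/813625298424 ≈ 3.3200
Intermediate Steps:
B = 12 (B = 7 + 5 = 12)
c(h) = 12/h
291779/78948 + ((166364 - 12944) + c(-404))/(-408152) = 291779/78948 + ((166364 - 12944) + 12/(-404))/(-408152) = 291779*(1/78948) + (153420 + 12*(-1/404))*(-1/408152) = 291779/78948 + (153420 - 3/101)*(-1/408152) = 291779/78948 + (15495417/101)*(-1/408152) = 291779/78948 - 15495417/41223352 = 2701194060473/813625298424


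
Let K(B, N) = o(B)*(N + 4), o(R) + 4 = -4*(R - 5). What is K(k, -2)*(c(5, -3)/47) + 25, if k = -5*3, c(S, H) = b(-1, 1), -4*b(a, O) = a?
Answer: 1213/47 ≈ 25.809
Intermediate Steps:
b(a, O) = -a/4
o(R) = 16 - 4*R (o(R) = -4 - 4*(R - 5) = -4 - 4*(-5 + R) = -4 + (20 - 4*R) = 16 - 4*R)
c(S, H) = 1/4 (c(S, H) = -1/4*(-1) = 1/4)
k = -15
K(B, N) = (4 + N)*(16 - 4*B) (K(B, N) = (16 - 4*B)*(N + 4) = (16 - 4*B)*(4 + N) = (4 + N)*(16 - 4*B))
K(k, -2)*(c(5, -3)/47) + 25 = (-4*(-4 - 15)*(4 - 2))*((1/4)/47) + 25 = (-4*(-19)*2)*((1/4)*(1/47)) + 25 = 152*(1/188) + 25 = 38/47 + 25 = 1213/47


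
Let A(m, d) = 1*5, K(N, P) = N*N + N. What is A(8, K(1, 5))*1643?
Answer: 8215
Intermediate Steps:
K(N, P) = N + N² (K(N, P) = N² + N = N + N²)
A(m, d) = 5
A(8, K(1, 5))*1643 = 5*1643 = 8215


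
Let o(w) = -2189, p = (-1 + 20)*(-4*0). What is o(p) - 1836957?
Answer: -1839146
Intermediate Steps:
p = 0 (p = 19*0 = 0)
o(p) - 1836957 = -2189 - 1836957 = -1839146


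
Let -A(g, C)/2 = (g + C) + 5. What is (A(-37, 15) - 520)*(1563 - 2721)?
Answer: 562788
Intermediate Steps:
A(g, C) = -10 - 2*C - 2*g (A(g, C) = -2*((g + C) + 5) = -2*((C + g) + 5) = -2*(5 + C + g) = -10 - 2*C - 2*g)
(A(-37, 15) - 520)*(1563 - 2721) = ((-10 - 2*15 - 2*(-37)) - 520)*(1563 - 2721) = ((-10 - 30 + 74) - 520)*(-1158) = (34 - 520)*(-1158) = -486*(-1158) = 562788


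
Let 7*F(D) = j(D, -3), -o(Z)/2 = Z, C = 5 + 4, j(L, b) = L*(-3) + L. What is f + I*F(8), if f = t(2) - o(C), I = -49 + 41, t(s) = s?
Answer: 268/7 ≈ 38.286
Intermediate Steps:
j(L, b) = -2*L (j(L, b) = -3*L + L = -2*L)
C = 9
o(Z) = -2*Z
I = -8
F(D) = -2*D/7 (F(D) = (-2*D)/7 = -2*D/7)
f = 20 (f = 2 - (-2)*9 = 2 - 1*(-18) = 2 + 18 = 20)
f + I*F(8) = 20 - (-16)*8/7 = 20 - 8*(-16/7) = 20 + 128/7 = 268/7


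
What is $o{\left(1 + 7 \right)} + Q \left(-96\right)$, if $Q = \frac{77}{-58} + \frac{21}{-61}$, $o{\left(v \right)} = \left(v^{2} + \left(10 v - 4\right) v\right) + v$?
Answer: $\frac{1486840}{1769} \approx 840.5$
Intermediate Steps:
$o{\left(v \right)} = v + v^{2} + v \left(-4 + 10 v\right)$ ($o{\left(v \right)} = \left(v^{2} + \left(-4 + 10 v\right) v\right) + v = \left(v^{2} + v \left(-4 + 10 v\right)\right) + v = v + v^{2} + v \left(-4 + 10 v\right)$)
$Q = - \frac{5915}{3538}$ ($Q = 77 \left(- \frac{1}{58}\right) + 21 \left(- \frac{1}{61}\right) = - \frac{77}{58} - \frac{21}{61} = - \frac{5915}{3538} \approx -1.6718$)
$o{\left(1 + 7 \right)} + Q \left(-96\right) = \left(1 + 7\right) \left(-3 + 11 \left(1 + 7\right)\right) - - \frac{283920}{1769} = 8 \left(-3 + 11 \cdot 8\right) + \frac{283920}{1769} = 8 \left(-3 + 88\right) + \frac{283920}{1769} = 8 \cdot 85 + \frac{283920}{1769} = 680 + \frac{283920}{1769} = \frac{1486840}{1769}$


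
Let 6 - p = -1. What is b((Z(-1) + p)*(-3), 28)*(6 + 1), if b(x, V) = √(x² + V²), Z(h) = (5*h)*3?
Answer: 28*√85 ≈ 258.15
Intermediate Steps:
p = 7 (p = 6 - 1*(-1) = 6 + 1 = 7)
Z(h) = 15*h
b(x, V) = √(V² + x²)
b((Z(-1) + p)*(-3), 28)*(6 + 1) = √(28² + ((15*(-1) + 7)*(-3))²)*(6 + 1) = √(784 + ((-15 + 7)*(-3))²)*7 = √(784 + (-8*(-3))²)*7 = √(784 + 24²)*7 = √(784 + 576)*7 = √1360*7 = (4*√85)*7 = 28*√85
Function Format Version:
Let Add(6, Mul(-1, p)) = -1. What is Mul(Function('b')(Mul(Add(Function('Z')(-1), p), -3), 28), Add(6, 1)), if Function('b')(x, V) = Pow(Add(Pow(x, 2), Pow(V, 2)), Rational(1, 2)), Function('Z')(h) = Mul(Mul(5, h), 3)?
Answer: Mul(28, Pow(85, Rational(1, 2))) ≈ 258.15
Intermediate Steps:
p = 7 (p = Add(6, Mul(-1, -1)) = Add(6, 1) = 7)
Function('Z')(h) = Mul(15, h)
Function('b')(x, V) = Pow(Add(Pow(V, 2), Pow(x, 2)), Rational(1, 2))
Mul(Function('b')(Mul(Add(Function('Z')(-1), p), -3), 28), Add(6, 1)) = Mul(Pow(Add(Pow(28, 2), Pow(Mul(Add(Mul(15, -1), 7), -3), 2)), Rational(1, 2)), Add(6, 1)) = Mul(Pow(Add(784, Pow(Mul(Add(-15, 7), -3), 2)), Rational(1, 2)), 7) = Mul(Pow(Add(784, Pow(Mul(-8, -3), 2)), Rational(1, 2)), 7) = Mul(Pow(Add(784, Pow(24, 2)), Rational(1, 2)), 7) = Mul(Pow(Add(784, 576), Rational(1, 2)), 7) = Mul(Pow(1360, Rational(1, 2)), 7) = Mul(Mul(4, Pow(85, Rational(1, 2))), 7) = Mul(28, Pow(85, Rational(1, 2)))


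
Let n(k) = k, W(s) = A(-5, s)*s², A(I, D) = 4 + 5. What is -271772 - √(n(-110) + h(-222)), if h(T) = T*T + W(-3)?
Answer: -271772 - √49255 ≈ -2.7199e+5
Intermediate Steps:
A(I, D) = 9
W(s) = 9*s²
h(T) = 81 + T² (h(T) = T*T + 9*(-3)² = T² + 9*9 = T² + 81 = 81 + T²)
-271772 - √(n(-110) + h(-222)) = -271772 - √(-110 + (81 + (-222)²)) = -271772 - √(-110 + (81 + 49284)) = -271772 - √(-110 + 49365) = -271772 - √49255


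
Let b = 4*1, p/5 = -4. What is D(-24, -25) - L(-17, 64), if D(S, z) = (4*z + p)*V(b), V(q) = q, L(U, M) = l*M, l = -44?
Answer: 2336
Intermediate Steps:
p = -20 (p = 5*(-4) = -20)
b = 4
L(U, M) = -44*M
D(S, z) = -80 + 16*z (D(S, z) = (4*z - 20)*4 = (-20 + 4*z)*4 = -80 + 16*z)
D(-24, -25) - L(-17, 64) = (-80 + 16*(-25)) - (-44)*64 = (-80 - 400) - 1*(-2816) = -480 + 2816 = 2336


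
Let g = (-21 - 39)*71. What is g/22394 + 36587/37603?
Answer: 329570249/421040791 ≈ 0.78275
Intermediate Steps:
g = -4260 (g = -60*71 = -4260)
g/22394 + 36587/37603 = -4260/22394 + 36587/37603 = -4260*1/22394 + 36587*(1/37603) = -2130/11197 + 36587/37603 = 329570249/421040791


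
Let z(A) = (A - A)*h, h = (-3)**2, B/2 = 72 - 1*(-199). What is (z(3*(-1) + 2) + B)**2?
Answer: 293764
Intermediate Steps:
B = 542 (B = 2*(72 - 1*(-199)) = 2*(72 + 199) = 2*271 = 542)
h = 9
z(A) = 0 (z(A) = (A - A)*9 = 0*9 = 0)
(z(3*(-1) + 2) + B)**2 = (0 + 542)**2 = 542**2 = 293764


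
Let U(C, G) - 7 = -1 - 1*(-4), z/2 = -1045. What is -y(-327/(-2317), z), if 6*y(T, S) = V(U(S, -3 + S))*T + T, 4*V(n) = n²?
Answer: -1417/2317 ≈ -0.61157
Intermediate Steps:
z = -2090 (z = 2*(-1045) = -2090)
U(C, G) = 10 (U(C, G) = 7 + (-1 - 1*(-4)) = 7 + (-1 + 4) = 7 + 3 = 10)
V(n) = n²/4
y(T, S) = 13*T/3 (y(T, S) = (((¼)*10²)*T + T)/6 = (((¼)*100)*T + T)/6 = (25*T + T)/6 = (26*T)/6 = 13*T/3)
-y(-327/(-2317), z) = -13*(-327/(-2317))/3 = -13*(-327*(-1/2317))/3 = -13*327/(3*2317) = -1*1417/2317 = -1417/2317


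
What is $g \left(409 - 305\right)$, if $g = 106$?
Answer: $11024$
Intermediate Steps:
$g \left(409 - 305\right) = 106 \left(409 - 305\right) = 106 \cdot 104 = 11024$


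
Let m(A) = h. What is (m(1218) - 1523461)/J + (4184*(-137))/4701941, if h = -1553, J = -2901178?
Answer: 2753773706575/6820583893249 ≈ 0.40374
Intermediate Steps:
m(A) = -1553
(m(1218) - 1523461)/J + (4184*(-137))/4701941 = (-1553 - 1523461)/(-2901178) + (4184*(-137))/4701941 = -1525014*(-1/2901178) - 573208*1/4701941 = 762507/1450589 - 573208/4701941 = 2753773706575/6820583893249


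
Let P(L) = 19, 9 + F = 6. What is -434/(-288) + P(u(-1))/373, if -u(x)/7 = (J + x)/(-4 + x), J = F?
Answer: 83677/53712 ≈ 1.5579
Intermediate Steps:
F = -3 (F = -9 + 6 = -3)
J = -3
u(x) = -7*(-3 + x)/(-4 + x)
-434/(-288) + P(u(-1))/373 = -434/(-288) + 19/373 = -434*(-1/288) + 19*(1/373) = 217/144 + 19/373 = 83677/53712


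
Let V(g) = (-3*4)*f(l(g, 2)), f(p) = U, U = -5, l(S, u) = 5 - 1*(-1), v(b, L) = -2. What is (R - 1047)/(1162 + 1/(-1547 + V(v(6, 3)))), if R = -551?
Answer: -2376226/1727893 ≈ -1.3752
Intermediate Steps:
l(S, u) = 6 (l(S, u) = 5 + 1 = 6)
f(p) = -5
V(g) = 60 (V(g) = -3*4*(-5) = -12*(-5) = 60)
(R - 1047)/(1162 + 1/(-1547 + V(v(6, 3)))) = (-551 - 1047)/(1162 + 1/(-1547 + 60)) = -1598/(1162 + 1/(-1487)) = -1598/(1162 - 1/1487) = -1598/1727893/1487 = -1598*1487/1727893 = -2376226/1727893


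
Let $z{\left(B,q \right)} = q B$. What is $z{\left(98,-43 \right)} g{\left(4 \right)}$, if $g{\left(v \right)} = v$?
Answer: $-16856$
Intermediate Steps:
$z{\left(B,q \right)} = B q$
$z{\left(98,-43 \right)} g{\left(4 \right)} = 98 \left(-43\right) 4 = \left(-4214\right) 4 = -16856$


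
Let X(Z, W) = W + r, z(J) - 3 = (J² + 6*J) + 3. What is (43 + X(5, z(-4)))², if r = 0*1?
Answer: 1681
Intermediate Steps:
r = 0
z(J) = 6 + J² + 6*J (z(J) = 3 + ((J² + 6*J) + 3) = 3 + (3 + J² + 6*J) = 6 + J² + 6*J)
X(Z, W) = W (X(Z, W) = W + 0 = W)
(43 + X(5, z(-4)))² = (43 + (6 + (-4)² + 6*(-4)))² = (43 + (6 + 16 - 24))² = (43 - 2)² = 41² = 1681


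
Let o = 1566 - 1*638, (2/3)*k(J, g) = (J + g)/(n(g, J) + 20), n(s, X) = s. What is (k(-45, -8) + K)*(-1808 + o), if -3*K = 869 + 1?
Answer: 261030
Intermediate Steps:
K = -290 (K = -(869 + 1)/3 = -⅓*870 = -290)
k(J, g) = 3*(J + g)/(2*(20 + g)) (k(J, g) = 3*((J + g)/(g + 20))/2 = 3*((J + g)/(20 + g))/2 = 3*(J + g)/(2*(20 + g)))
o = 928 (o = 1566 - 638 = 928)
(k(-45, -8) + K)*(-1808 + o) = (3*(-45 - 8)/(2*(20 - 8)) - 290)*(-1808 + 928) = ((3/2)*(-53)/12 - 290)*(-880) = ((3/2)*(1/12)*(-53) - 290)*(-880) = (-53/8 - 290)*(-880) = -2373/8*(-880) = 261030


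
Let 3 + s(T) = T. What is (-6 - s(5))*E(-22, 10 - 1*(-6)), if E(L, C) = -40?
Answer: 320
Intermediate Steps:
s(T) = -3 + T
(-6 - s(5))*E(-22, 10 - 1*(-6)) = (-6 - (-3 + 5))*(-40) = (-6 - 1*2)*(-40) = (-6 - 2)*(-40) = -8*(-40) = 320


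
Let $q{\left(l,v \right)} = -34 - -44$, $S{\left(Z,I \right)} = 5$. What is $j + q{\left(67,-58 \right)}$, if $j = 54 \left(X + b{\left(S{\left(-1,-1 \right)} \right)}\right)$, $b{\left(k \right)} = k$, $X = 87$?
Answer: $4978$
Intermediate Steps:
$q{\left(l,v \right)} = 10$ ($q{\left(l,v \right)} = -34 + 44 = 10$)
$j = 4968$ ($j = 54 \left(87 + 5\right) = 54 \cdot 92 = 4968$)
$j + q{\left(67,-58 \right)} = 4968 + 10 = 4978$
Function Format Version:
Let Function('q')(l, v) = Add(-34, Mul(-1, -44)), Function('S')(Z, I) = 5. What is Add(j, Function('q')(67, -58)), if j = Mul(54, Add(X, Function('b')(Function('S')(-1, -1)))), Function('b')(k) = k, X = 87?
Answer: 4978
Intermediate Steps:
Function('q')(l, v) = 10 (Function('q')(l, v) = Add(-34, 44) = 10)
j = 4968 (j = Mul(54, Add(87, 5)) = Mul(54, 92) = 4968)
Add(j, Function('q')(67, -58)) = Add(4968, 10) = 4978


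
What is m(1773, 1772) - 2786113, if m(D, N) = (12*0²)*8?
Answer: -2786113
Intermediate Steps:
m(D, N) = 0 (m(D, N) = (12*0)*8 = 0*8 = 0)
m(1773, 1772) - 2786113 = 0 - 2786113 = -2786113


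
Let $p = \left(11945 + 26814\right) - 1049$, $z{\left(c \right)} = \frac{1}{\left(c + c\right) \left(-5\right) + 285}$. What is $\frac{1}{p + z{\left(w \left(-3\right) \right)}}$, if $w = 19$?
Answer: $\frac{855}{32242051} \approx 2.6518 \cdot 10^{-5}$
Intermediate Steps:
$z{\left(c \right)} = \frac{1}{285 - 10 c}$ ($z{\left(c \right)} = \frac{1}{2 c \left(-5\right) + 285} = \frac{1}{- 10 c + 285} = \frac{1}{285 - 10 c}$)
$p = 37710$ ($p = 38759 - 1049 = 37710$)
$\frac{1}{p + z{\left(w \left(-3\right) \right)}} = \frac{1}{37710 - \frac{1}{-285 + 10 \cdot 19 \left(-3\right)}} = \frac{1}{37710 - \frac{1}{-285 + 10 \left(-57\right)}} = \frac{1}{37710 - \frac{1}{-285 - 570}} = \frac{1}{37710 - \frac{1}{-855}} = \frac{1}{37710 - - \frac{1}{855}} = \frac{1}{37710 + \frac{1}{855}} = \frac{1}{\frac{32242051}{855}} = \frac{855}{32242051}$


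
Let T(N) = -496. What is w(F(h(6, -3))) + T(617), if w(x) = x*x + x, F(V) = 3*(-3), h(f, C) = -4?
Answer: -424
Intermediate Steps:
F(V) = -9
w(x) = x + x² (w(x) = x² + x = x + x²)
w(F(h(6, -3))) + T(617) = -9*(1 - 9) - 496 = -9*(-8) - 496 = 72 - 496 = -424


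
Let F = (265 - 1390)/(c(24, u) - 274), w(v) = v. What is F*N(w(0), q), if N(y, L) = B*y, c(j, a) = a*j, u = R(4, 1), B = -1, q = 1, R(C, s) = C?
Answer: 0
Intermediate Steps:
u = 4
N(y, L) = -y
F = 1125/178 (F = (265 - 1390)/(4*24 - 274) = -1125/(96 - 274) = -1125/(-178) = -1125*(-1/178) = 1125/178 ≈ 6.3202)
F*N(w(0), q) = 1125*(-1*0)/178 = (1125/178)*0 = 0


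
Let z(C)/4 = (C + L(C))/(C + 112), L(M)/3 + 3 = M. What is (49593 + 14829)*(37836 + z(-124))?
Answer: 2448315162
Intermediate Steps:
L(M) = -9 + 3*M
z(C) = 4*(-9 + 4*C)/(112 + C) (z(C) = 4*((C + (-9 + 3*C))/(C + 112)) = 4*((-9 + 4*C)/(112 + C)) = 4*(-9 + 4*C)/(112 + C))
(49593 + 14829)*(37836 + z(-124)) = (49593 + 14829)*(37836 + 4*(-9 + 4*(-124))/(112 - 124)) = 64422*(37836 + 4*(-9 - 496)/(-12)) = 64422*(37836 + 4*(-1/12)*(-505)) = 64422*(37836 + 505/3) = 64422*(114013/3) = 2448315162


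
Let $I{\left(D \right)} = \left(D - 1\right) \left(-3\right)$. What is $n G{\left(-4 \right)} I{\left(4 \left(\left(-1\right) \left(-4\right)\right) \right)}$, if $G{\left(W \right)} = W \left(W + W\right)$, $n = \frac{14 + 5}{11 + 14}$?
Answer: $- \frac{5472}{5} \approx -1094.4$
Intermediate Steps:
$n = \frac{19}{25} \approx 0.76$
$I{\left(D \right)} = 3 - 3 D$ ($I{\left(D \right)} = \left(-1 + D\right) \left(-3\right) = 3 - 3 D$)
$G{\left(W \right)} = 2 W^{2}$ ($G{\left(W \right)} = W 2 W = 2 W^{2}$)
$n G{\left(-4 \right)} I{\left(4 \left(\left(-1\right) \left(-4\right)\right) \right)} = \frac{19 \cdot 2 \left(-4\right)^{2}}{25} \left(3 - 3 \cdot 4 \left(\left(-1\right) \left(-4\right)\right)\right) = \frac{19 \cdot 2 \cdot 16}{25} \left(3 - 3 \cdot 4 \cdot 4\right) = \frac{19}{25} \cdot 32 \left(3 - 48\right) = \frac{608 \left(3 - 48\right)}{25} = \frac{608}{25} \left(-45\right) = - \frac{5472}{5}$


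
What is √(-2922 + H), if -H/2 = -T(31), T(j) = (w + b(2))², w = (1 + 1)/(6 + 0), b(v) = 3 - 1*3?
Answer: 2*I*√6574/3 ≈ 54.053*I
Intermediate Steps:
b(v) = 0 (b(v) = 3 - 3 = 0)
w = ⅓ (w = 2/6 = 2*(⅙) = ⅓ ≈ 0.33333)
T(j) = ⅑ (T(j) = (⅓ + 0)² = (⅓)² = ⅑)
H = 2/9 (H = -(-2)/9 = -2*(-⅑) = 2/9 ≈ 0.22222)
√(-2922 + H) = √(-2922 + 2/9) = √(-26296/9) = 2*I*√6574/3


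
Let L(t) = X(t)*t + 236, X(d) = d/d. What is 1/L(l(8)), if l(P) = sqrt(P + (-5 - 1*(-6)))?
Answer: 1/239 ≈ 0.0041841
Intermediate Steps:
X(d) = 1
l(P) = sqrt(1 + P) (l(P) = sqrt(P + (-5 + 6)) = sqrt(P + 1) = sqrt(1 + P))
L(t) = 236 + t (L(t) = 1*t + 236 = t + 236 = 236 + t)
1/L(l(8)) = 1/(236 + sqrt(1 + 8)) = 1/(236 + sqrt(9)) = 1/(236 + 3) = 1/239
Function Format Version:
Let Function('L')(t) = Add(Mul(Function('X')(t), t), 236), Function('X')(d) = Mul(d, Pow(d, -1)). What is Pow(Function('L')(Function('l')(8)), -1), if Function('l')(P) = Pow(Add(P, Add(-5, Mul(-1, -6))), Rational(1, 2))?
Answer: Rational(1, 239) ≈ 0.0041841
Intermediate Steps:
Function('X')(d) = 1
Function('l')(P) = Pow(Add(1, P), Rational(1, 2)) (Function('l')(P) = Pow(Add(P, Add(-5, 6)), Rational(1, 2)) = Pow(Add(P, 1), Rational(1, 2)) = Pow(Add(1, P), Rational(1, 2)))
Function('L')(t) = Add(236, t) (Function('L')(t) = Add(Mul(1, t), 236) = Add(t, 236) = Add(236, t))
Pow(Function('L')(Function('l')(8)), -1) = Pow(Add(236, Pow(Add(1, 8), Rational(1, 2))), -1) = Pow(Add(236, Pow(9, Rational(1, 2))), -1) = Pow(Add(236, 3), -1) = Pow(239, -1) = Rational(1, 239)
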